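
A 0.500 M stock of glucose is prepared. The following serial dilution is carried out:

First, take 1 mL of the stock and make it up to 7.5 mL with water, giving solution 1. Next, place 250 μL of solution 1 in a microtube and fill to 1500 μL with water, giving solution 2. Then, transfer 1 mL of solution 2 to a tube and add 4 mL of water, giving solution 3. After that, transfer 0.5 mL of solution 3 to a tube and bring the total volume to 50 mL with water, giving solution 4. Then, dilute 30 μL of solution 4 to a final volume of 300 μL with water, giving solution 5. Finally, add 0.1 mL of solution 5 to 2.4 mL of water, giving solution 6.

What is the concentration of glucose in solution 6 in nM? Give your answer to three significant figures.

88.9 nM

Step 1: 1 mL brought to 7.5 mL → factor 7.5/1 = 7.5
Step 2: 250 μL brought to 1500 μL → factor 1500/250 = 6
Step 3: 1 mL + 4 mL = 5 mL total → factor 5/1 = 5
Step 4: 0.5 mL brought to 50 mL → factor 50/0.5 = 100
Step 5: 30 μL brought to 300 μL → factor 300/30 = 10
Step 6: 0.1 mL + 2.4 mL = 2.5 mL total → factor 2.5/0.1 = 25
Overall dilution factor = 7.5 × 6 × 5 × 100 × 10 × 25 = 5.625 × 10^6
Final = 0.500 M / 5.625 × 10^6 = 8.889 × 10^-8 M = 88.9 nM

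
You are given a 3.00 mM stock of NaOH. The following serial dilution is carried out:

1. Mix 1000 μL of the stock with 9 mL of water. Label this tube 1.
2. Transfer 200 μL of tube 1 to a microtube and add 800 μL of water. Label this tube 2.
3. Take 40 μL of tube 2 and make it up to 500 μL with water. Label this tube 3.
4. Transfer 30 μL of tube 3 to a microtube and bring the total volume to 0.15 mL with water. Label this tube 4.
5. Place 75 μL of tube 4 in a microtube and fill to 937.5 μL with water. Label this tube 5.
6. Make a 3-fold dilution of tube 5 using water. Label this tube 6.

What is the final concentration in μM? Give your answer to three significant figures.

Step 1: 1000 μL + 9 mL = 10000 μL total → factor 10000/1000 = 10
Step 2: 200 μL + 800 μL = 1000 μL total → factor 1000/200 = 5
Step 3: 40 μL brought to 500 μL → factor 500/40 = 12.5
Step 4: 30 μL brought to 0.15 mL → factor 150/30 = 5
Step 5: 75 μL brought to 937.5 μL → factor 937.5/75 = 12.5
Step 6: 3-fold → factor 3
Overall dilution factor = 10 × 5 × 12.5 × 5 × 12.5 × 3 = 1.1719 × 10^5
Final = 3.00 mM / 1.1719 × 10^5 = 2.560 × 10^-5 mM = 0.0256 μM

0.0256 μM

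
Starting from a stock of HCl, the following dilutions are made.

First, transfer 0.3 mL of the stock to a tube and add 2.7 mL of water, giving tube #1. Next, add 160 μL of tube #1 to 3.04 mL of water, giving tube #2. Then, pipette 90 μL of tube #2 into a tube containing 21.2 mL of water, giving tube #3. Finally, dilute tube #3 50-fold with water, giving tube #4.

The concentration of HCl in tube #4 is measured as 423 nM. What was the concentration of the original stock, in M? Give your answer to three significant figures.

Step 1: 0.3 mL + 2.7 mL = 3 mL total → factor 3/0.3 = 10
Step 2: 160 μL + 3.04 mL = 3200 μL total → factor 3200/160 = 20
Step 3: 90 μL + 21.2 mL = 21290 μL total → factor 21290/90 = 236.56
Step 4: 50-fold → factor 50
Overall dilution factor = 10 × 20 × 236.56 × 50 = 2.3656 × 10^6
Stock = 423 nM × 2.3656 × 10^6 = 1.001 × 10^9 nM = 1.00 M

1.00 M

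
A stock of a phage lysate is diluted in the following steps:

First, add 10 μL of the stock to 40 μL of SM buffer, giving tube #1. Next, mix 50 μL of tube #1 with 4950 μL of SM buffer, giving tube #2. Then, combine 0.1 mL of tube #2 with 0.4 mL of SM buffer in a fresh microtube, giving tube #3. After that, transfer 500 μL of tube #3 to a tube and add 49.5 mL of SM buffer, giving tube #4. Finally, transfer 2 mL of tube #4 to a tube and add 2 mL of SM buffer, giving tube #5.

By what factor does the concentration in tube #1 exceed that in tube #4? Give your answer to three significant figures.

5.00 × 10^4

Step 1: 10 μL + 40 μL = 50 μL total → factor 50/10 = 5
Step 2: 50 μL + 4950 μL = 5000 μL total → factor 5000/50 = 100
Step 3: 0.1 mL + 0.4 mL = 0.5 mL total → factor 0.5/0.1 = 5
Step 4: 500 μL + 49.5 mL = 50000 μL total → factor 50000/500 = 100
Dilution factor to tube #1 = 5; to tube #4 = 2.5 × 10^5
[tube #1]/[tube #4] = (factor to tube #4)/(factor to tube #1) = 2.5 × 10^5/5 = 5.00 × 10^4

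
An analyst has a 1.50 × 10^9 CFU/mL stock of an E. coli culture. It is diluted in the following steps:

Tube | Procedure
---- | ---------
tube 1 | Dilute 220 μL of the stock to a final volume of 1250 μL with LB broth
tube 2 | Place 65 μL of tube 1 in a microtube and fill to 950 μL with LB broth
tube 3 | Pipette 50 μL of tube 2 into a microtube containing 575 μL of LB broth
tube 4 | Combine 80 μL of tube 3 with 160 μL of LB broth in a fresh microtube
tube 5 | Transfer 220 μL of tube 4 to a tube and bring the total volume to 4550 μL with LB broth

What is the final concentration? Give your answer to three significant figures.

2.33 × 10^4 CFU/mL

Step 1: 220 μL brought to 1250 μL → factor 1250/220 = 5.6818
Step 2: 65 μL brought to 950 μL → factor 950/65 = 14.615
Step 3: 50 μL + 575 μL = 625 μL total → factor 625/50 = 12.5
Step 4: 80 μL + 160 μL = 240 μL total → factor 240/80 = 3
Step 5: 220 μL brought to 4550 μL → factor 4550/220 = 20.682
Overall dilution factor = 5.6818 × 14.615 × 12.5 × 3 × 20.682 = 64405
Final = 1.50 × 10^9 CFU/mL / 64405 = 2.33 × 10^4 CFU/mL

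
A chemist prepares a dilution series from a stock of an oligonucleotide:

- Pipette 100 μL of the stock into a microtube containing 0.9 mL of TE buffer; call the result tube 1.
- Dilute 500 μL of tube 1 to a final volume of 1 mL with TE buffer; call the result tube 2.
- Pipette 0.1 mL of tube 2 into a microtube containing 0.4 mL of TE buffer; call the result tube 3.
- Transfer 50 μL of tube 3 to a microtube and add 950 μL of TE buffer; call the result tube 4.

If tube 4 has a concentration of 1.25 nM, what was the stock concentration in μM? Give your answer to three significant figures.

2.50 μM

Step 1: 100 μL + 0.9 mL = 1000 μL total → factor 1000/100 = 10
Step 2: 500 μL brought to 1 mL → factor 1000/500 = 2
Step 3: 0.1 mL + 0.4 mL = 0.5 mL total → factor 0.5/0.1 = 5
Step 4: 50 μL + 950 μL = 1000 μL total → factor 1000/50 = 20
Overall dilution factor = 10 × 2 × 5 × 20 = 2000
Stock = 1.25 nM × 2000 = 2500 nM = 2.50 μM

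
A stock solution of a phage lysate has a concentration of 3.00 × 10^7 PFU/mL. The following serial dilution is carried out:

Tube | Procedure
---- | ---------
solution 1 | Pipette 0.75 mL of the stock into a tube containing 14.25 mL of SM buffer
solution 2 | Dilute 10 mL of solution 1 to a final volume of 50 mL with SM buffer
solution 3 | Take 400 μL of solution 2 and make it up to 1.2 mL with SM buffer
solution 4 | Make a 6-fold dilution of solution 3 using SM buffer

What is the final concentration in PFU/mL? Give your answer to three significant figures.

Step 1: 0.75 mL + 14.25 mL = 15 mL total → factor 15/0.75 = 20
Step 2: 10 mL brought to 50 mL → factor 50/10 = 5
Step 3: 400 μL brought to 1.2 mL → factor 1200/400 = 3
Step 4: 6-fold → factor 6
Overall dilution factor = 20 × 5 × 3 × 6 = 1800
Final = 3.00 × 10^7 PFU/mL / 1800 = 1.67 × 10^4 PFU/mL

1.67 × 10^4 PFU/mL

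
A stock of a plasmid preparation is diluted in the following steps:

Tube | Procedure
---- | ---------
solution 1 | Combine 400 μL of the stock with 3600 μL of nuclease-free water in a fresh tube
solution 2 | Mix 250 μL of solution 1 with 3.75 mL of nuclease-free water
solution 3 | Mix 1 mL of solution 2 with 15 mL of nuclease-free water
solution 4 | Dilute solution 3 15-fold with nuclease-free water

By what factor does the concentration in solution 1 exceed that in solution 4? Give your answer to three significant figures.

3.84 × 10^3

Step 1: 400 μL + 3600 μL = 4000 μL total → factor 4000/400 = 10
Step 2: 250 μL + 3.75 mL = 4000 μL total → factor 4000/250 = 16
Step 3: 1 mL + 15 mL = 16 mL total → factor 16/1 = 16
Step 4: 15-fold → factor 15
Dilution factor to solution 1 = 10; to solution 4 = 38400
[solution 1]/[solution 4] = (factor to solution 4)/(factor to solution 1) = 38400/10 = 3.84 × 10^3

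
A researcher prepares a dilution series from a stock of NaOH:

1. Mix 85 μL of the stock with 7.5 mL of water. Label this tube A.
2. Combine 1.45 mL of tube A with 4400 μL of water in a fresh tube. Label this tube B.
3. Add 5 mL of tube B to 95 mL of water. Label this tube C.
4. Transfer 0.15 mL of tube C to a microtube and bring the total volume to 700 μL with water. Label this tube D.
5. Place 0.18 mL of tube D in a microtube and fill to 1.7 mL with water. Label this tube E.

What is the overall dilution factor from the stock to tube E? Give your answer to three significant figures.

Step 1: 85 μL + 7.5 mL = 7585 μL total → factor 7585/85 = 89.235
Step 2: 1.45 mL + 4400 μL = 5.85 mL total → factor 5.85/1.45 = 4.0345
Step 3: 5 mL + 95 mL = 100 mL total → factor 100/5 = 20
Step 4: 0.15 mL brought to 700 μL → factor 0.7/0.15 = 4.6667
Step 5: 0.18 mL brought to 1.7 mL → factor 1.7/0.18 = 9.4444
Overall dilution factor = 89.235 × 4.0345 × 20 × 4.6667 × 9.4444 = 3.1735 × 10^5

3.17 × 10^5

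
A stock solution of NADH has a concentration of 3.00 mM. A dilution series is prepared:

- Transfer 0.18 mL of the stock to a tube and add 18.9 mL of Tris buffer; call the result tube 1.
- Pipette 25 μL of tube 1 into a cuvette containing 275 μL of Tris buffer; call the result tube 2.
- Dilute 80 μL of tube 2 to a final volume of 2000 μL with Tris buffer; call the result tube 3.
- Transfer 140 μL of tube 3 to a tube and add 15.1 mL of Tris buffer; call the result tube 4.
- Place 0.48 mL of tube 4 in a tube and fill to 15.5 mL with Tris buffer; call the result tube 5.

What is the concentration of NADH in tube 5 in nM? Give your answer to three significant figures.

0.0268 nM

Step 1: 0.18 mL + 18.9 mL = 19.08 mL total → factor 19.08/0.18 = 106
Step 2: 25 μL + 275 μL = 300 μL total → factor 300/25 = 12
Step 3: 80 μL brought to 2000 μL → factor 2000/80 = 25
Step 4: 140 μL + 15.1 mL = 15240 μL total → factor 15240/140 = 108.86
Step 5: 0.48 mL brought to 15.5 mL → factor 15.5/0.48 = 32.292
Overall dilution factor = 106 × 12 × 25 × 108.86 × 32.292 = 1.1178 × 10^8
Final = 3.00 mM / 1.1178 × 10^8 = 2.684 × 10^-8 mM = 0.0268 nM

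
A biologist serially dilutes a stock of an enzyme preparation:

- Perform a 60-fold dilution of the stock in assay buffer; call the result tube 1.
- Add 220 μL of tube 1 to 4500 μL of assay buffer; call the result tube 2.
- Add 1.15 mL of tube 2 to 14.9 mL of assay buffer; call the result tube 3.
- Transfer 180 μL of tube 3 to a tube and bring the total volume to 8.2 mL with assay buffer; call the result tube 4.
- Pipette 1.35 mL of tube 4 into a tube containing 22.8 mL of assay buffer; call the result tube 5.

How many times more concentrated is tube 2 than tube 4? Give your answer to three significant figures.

636

Step 1: 60-fold → factor 60
Step 2: 220 μL + 4500 μL = 4720 μL total → factor 4720/220 = 21.455
Step 3: 1.15 mL + 14.9 mL = 16.05 mL total → factor 16.05/1.15 = 13.957
Step 4: 180 μL brought to 8.2 mL → factor 8200/180 = 45.556
Dilution factor to tube 2 = 1287.3; to tube 4 = 8.1844 × 10^5
[tube 2]/[tube 4] = (factor to tube 4)/(factor to tube 2) = 8.1844 × 10^5/1287.3 = 636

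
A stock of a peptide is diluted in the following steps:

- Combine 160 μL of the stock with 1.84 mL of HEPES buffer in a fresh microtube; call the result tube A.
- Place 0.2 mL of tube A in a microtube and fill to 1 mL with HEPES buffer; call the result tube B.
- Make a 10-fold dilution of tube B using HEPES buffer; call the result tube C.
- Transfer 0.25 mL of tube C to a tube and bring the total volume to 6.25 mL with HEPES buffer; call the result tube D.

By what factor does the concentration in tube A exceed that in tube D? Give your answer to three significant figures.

Step 1: 160 μL + 1.84 mL = 2000 μL total → factor 2000/160 = 12.5
Step 2: 0.2 mL brought to 1 mL → factor 1/0.2 = 5
Step 3: 10-fold → factor 10
Step 4: 0.25 mL brought to 6.25 mL → factor 6.25/0.25 = 25
Dilution factor to tube A = 12.5; to tube D = 15625
[tube A]/[tube D] = (factor to tube D)/(factor to tube A) = 15625/12.5 = 1.25 × 10^3

1.25 × 10^3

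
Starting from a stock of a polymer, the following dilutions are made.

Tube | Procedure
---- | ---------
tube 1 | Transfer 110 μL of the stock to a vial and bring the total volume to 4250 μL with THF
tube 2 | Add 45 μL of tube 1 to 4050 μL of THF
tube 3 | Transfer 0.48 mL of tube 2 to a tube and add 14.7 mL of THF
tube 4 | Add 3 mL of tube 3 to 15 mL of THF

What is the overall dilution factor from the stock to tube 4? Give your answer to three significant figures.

6.67 × 10^5

Step 1: 110 μL brought to 4250 μL → factor 4250/110 = 38.636
Step 2: 45 μL + 4050 μL = 4095 μL total → factor 4095/45 = 91
Step 3: 0.48 mL + 14.7 mL = 15.18 mL total → factor 15.18/0.48 = 31.625
Step 4: 3 mL + 15 mL = 18 mL total → factor 18/3 = 6
Overall dilution factor = 38.636 × 91 × 31.625 × 6 = 6.6714 × 10^5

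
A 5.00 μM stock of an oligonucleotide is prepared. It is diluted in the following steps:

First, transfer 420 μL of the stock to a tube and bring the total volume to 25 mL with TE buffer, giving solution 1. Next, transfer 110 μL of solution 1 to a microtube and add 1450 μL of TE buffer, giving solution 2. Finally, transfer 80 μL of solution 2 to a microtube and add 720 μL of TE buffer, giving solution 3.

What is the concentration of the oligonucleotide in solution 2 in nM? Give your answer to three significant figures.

Step 1: 420 μL brought to 25 mL → factor 25000/420 = 59.524
Step 2: 110 μL + 1450 μL = 1560 μL total → factor 1560/110 = 14.182
Dilution factor through solution 2 = 59.524 × 14.182 = 844.16
[solution 2] = 5.00 μM / 844.16 = 0.005923 μM = 5.92 nM

5.92 nM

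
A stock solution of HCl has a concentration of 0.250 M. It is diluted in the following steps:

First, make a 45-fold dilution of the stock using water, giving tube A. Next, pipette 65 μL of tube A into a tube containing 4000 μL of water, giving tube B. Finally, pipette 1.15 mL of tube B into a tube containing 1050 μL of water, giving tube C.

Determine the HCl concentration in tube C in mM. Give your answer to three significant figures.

Step 1: 45-fold → factor 45
Step 2: 65 μL + 4000 μL = 4065 μL total → factor 4065/65 = 62.538
Step 3: 1.15 mL + 1050 μL = 2.2 mL total → factor 2.2/1.15 = 1.913
Overall dilution factor = 45 × 62.538 × 1.913 = 5383.7
Final = 0.250 M / 5383.7 = 4.644 × 10^-5 M = 0.0464 mM

0.0464 mM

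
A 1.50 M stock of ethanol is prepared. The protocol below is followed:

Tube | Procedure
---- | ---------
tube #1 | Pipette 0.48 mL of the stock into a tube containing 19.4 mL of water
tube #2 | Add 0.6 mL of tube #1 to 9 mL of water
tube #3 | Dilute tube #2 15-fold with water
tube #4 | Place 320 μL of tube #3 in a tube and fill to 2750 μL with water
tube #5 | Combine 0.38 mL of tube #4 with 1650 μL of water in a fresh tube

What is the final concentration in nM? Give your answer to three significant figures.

3.29 × 10^3 nM

Step 1: 0.48 mL + 19.4 mL = 19.88 mL total → factor 19.88/0.48 = 41.417
Step 2: 0.6 mL + 9 mL = 9.6 mL total → factor 9.6/0.6 = 16
Step 3: 15-fold → factor 15
Step 4: 320 μL brought to 2750 μL → factor 2750/320 = 8.5938
Step 5: 0.38 mL + 1650 μL = 2.03 mL total → factor 2.03/0.38 = 5.3421
Overall dilution factor = 41.417 × 16 × 15 × 8.5938 × 5.3421 = 4.5633 × 10^5
Final = 1.50 M / 4.5633 × 10^5 = 3.287 × 10^-6 M = 3.29 × 10^3 nM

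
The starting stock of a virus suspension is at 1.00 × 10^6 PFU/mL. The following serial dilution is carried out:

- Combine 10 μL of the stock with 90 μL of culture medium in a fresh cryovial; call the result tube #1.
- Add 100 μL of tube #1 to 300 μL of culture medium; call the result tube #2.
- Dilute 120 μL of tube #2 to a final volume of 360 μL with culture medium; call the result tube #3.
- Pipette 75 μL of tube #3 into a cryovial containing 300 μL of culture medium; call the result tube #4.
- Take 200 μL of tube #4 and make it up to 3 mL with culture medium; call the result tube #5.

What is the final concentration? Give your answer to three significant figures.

111 PFU/mL

Step 1: 10 μL + 90 μL = 100 μL total → factor 100/10 = 10
Step 2: 100 μL + 300 μL = 400 μL total → factor 400/100 = 4
Step 3: 120 μL brought to 360 μL → factor 360/120 = 3
Step 4: 75 μL + 300 μL = 375 μL total → factor 375/75 = 5
Step 5: 200 μL brought to 3 mL → factor 3000/200 = 15
Overall dilution factor = 10 × 4 × 3 × 5 × 15 = 9000
Final = 1.00 × 10^6 PFU/mL / 9000 = 111 PFU/mL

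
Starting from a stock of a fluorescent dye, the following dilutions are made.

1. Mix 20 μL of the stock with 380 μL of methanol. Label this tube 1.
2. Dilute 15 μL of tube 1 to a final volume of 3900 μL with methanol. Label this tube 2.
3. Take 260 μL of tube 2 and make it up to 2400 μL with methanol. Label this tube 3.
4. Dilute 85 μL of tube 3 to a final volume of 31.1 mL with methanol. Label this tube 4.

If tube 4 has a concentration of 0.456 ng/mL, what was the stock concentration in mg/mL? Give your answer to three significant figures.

Step 1: 20 μL + 380 μL = 400 μL total → factor 400/20 = 20
Step 2: 15 μL brought to 3900 μL → factor 3900/15 = 260
Step 3: 260 μL brought to 2400 μL → factor 2400/260 = 9.2308
Step 4: 85 μL brought to 31.1 mL → factor 31100/85 = 365.88
Overall dilution factor = 20 × 260 × 9.2308 × 365.88 = 1.7562 × 10^7
Stock = 0.456 ng/mL × 1.7562 × 10^7 = 8.008 × 10^6 ng/mL = 8.01 mg/mL

8.01 mg/mL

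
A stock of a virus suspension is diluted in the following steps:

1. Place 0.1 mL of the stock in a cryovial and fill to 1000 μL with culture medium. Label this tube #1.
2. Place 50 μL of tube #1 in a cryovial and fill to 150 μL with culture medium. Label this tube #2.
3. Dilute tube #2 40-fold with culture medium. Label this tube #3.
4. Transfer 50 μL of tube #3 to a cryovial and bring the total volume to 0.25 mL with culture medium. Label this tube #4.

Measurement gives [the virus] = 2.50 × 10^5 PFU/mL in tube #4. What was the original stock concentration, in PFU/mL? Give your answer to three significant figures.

Step 1: 0.1 mL brought to 1000 μL → factor 1/0.1 = 10
Step 2: 50 μL brought to 150 μL → factor 150/50 = 3
Step 3: 40-fold → factor 40
Step 4: 50 μL brought to 0.25 mL → factor 250/50 = 5
Overall dilution factor = 10 × 3 × 40 × 5 = 6000
Stock = 2.50 × 10^5 PFU/mL × 6000 = 1.50 × 10^9 PFU/mL

1.50 × 10^9 PFU/mL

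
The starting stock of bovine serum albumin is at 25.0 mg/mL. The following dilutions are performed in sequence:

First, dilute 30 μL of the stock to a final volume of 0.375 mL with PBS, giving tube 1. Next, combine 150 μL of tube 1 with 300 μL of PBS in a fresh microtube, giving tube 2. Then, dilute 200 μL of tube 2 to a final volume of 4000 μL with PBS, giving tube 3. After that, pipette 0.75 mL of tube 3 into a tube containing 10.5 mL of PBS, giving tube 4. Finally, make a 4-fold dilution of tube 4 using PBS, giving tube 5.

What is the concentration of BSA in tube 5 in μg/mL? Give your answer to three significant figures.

0.556 μg/mL

Step 1: 30 μL brought to 0.375 mL → factor 375/30 = 12.5
Step 2: 150 μL + 300 μL = 450 μL total → factor 450/150 = 3
Step 3: 200 μL brought to 4000 μL → factor 4000/200 = 20
Step 4: 0.75 mL + 10.5 mL = 11.25 mL total → factor 11.25/0.75 = 15
Step 5: 4-fold → factor 4
Overall dilution factor = 12.5 × 3 × 20 × 15 × 4 = 45000
Final = 25.0 mg/mL / 45000 = 0.0005556 mg/mL = 0.556 μg/mL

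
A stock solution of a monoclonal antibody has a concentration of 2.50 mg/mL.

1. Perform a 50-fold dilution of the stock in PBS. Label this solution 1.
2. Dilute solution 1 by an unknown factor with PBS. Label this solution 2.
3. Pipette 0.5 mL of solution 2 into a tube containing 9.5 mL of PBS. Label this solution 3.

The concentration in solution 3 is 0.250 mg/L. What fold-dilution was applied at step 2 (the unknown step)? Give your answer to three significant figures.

Step 1: 50-fold → factor 50
Step 2: unknown factor x
Step 3: 0.5 mL + 9.5 mL = 10 mL total → factor 10/0.5 = 20
Product of known-step factors = 1000
Overall factor = 2.50 mg/mL / (0.250 mg/L) = 10000
x = 10000 / 1000 = 10.0

10.0-fold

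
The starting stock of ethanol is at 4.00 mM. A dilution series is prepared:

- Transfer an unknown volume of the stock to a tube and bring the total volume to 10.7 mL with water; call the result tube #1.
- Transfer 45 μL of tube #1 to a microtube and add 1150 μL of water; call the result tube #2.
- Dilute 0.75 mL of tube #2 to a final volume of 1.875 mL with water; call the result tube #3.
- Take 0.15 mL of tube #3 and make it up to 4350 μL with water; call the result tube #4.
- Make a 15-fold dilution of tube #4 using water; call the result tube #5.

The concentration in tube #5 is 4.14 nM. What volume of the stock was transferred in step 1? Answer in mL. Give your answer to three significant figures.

0.320 mL

Step 1: v brought to 10.7 mL → factor = 10.7 mL/v
Step 2: 45 μL + 1150 μL = 1195 μL total → factor 1195/45 = 26.556
Step 3: 0.75 mL brought to 1.875 mL → factor 1.875/0.75 = 2.5
Step 4: 0.15 mL brought to 4350 μL → factor 4.35/0.15 = 29
Step 5: 15-fold → factor 15
Product of known-step factors = 28879
Overall factor = 4.00 mM / (4.14 nM) = 9.6618 × 10^5
Step-1 factor = 9.6618 × 10^5 / 28879 = 33.456
v = 10.7 mL / 33.456 = 0.320 mL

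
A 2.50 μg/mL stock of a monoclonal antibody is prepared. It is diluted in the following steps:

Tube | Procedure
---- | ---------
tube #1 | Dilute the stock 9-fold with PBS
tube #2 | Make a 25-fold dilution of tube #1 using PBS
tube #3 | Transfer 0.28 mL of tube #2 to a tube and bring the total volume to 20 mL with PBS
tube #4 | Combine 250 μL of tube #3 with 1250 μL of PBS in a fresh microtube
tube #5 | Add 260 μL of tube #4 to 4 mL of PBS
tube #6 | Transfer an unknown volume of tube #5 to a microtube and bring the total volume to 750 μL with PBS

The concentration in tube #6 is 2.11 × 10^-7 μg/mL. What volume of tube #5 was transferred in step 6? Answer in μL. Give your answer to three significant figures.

Step 1: 9-fold → factor 9
Step 2: 25-fold → factor 25
Step 3: 0.28 mL brought to 20 mL → factor 20/0.28 = 71.429
Step 4: 250 μL + 1250 μL = 1500 μL total → factor 1500/250 = 6
Step 5: 260 μL + 4 mL = 4260 μL total → factor 4260/260 = 16.385
Step 6: v brought to 750 μL → factor = 750 μL/v
Product of known-step factors = 1.5799 × 10^6
Overall factor = 2.50 μg/mL / (2.11 × 10^-7 μg/mL) = 1.1848 × 10^7
Step-6 factor = 1.1848 × 10^7 / 1.5799 × 10^6 = 7.4992
v = 750 μL / 7.4992 = 100 μL

100 μL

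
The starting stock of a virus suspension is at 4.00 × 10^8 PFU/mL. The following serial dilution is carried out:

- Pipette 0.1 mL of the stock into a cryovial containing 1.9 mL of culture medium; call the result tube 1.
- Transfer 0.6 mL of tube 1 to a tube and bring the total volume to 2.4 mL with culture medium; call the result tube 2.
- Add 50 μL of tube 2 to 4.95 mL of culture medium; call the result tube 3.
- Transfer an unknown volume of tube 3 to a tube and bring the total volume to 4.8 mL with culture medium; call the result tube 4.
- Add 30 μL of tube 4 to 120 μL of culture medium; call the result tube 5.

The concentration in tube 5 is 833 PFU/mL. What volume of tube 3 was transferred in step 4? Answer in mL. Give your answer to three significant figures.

Step 1: 0.1 mL + 1.9 mL = 2 mL total → factor 2/0.1 = 20
Step 2: 0.6 mL brought to 2.4 mL → factor 2.4/0.6 = 4
Step 3: 50 μL + 4.95 mL = 5000 μL total → factor 5000/50 = 100
Step 4: v brought to 4.8 mL → factor = 4.8 mL/v
Step 5: 30 μL + 120 μL = 150 μL total → factor 150/30 = 5
Product of known-step factors = 40000
Overall factor = 4.00 × 10^8 PFU/mL / (833 PFU/mL) = 4.8019 × 10^5
Step-4 factor = 4.8019 × 10^5 / 40000 = 12.005
v = 4.8 mL / 12.005 = 0.400 mL

0.400 mL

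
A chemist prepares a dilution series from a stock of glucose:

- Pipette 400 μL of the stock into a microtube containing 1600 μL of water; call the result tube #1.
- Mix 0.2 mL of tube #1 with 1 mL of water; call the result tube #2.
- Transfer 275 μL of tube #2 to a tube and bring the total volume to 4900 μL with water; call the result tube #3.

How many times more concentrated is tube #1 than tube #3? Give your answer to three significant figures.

Step 1: 400 μL + 1600 μL = 2000 μL total → factor 2000/400 = 5
Step 2: 0.2 mL + 1 mL = 1.2 mL total → factor 1.2/0.2 = 6
Step 3: 275 μL brought to 4900 μL → factor 4900/275 = 17.818
Dilution factor to tube #1 = 5; to tube #3 = 534.55
[tube #1]/[tube #3] = (factor to tube #3)/(factor to tube #1) = 534.55/5 = 107

107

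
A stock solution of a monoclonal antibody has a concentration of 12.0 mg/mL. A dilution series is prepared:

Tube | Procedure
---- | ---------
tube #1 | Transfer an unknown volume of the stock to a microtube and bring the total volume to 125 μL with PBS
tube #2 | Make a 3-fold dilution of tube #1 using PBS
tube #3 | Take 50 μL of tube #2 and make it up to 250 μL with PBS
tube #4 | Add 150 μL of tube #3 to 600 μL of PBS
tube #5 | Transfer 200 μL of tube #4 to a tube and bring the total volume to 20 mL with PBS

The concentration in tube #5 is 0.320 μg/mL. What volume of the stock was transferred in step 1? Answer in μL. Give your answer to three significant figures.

25.0 μL

Step 1: v brought to 125 μL → factor = 125 μL/v
Step 2: 3-fold → factor 3
Step 3: 50 μL brought to 250 μL → factor 250/50 = 5
Step 4: 150 μL + 600 μL = 750 μL total → factor 750/150 = 5
Step 5: 200 μL brought to 20 mL → factor 20000/200 = 100
Product of known-step factors = 7500
Overall factor = 12.0 mg/mL / (0.320 μg/mL) = 37500
Step-1 factor = 37500 / 7500 = 5
v = 125 μL / 5 = 25.0 μL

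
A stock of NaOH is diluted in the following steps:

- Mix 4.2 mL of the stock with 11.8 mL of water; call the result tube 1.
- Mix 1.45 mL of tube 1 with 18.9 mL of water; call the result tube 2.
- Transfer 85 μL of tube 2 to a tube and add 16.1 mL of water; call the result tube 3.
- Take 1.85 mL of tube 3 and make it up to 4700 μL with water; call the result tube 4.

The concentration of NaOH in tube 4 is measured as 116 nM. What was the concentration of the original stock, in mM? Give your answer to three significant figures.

Step 1: 4.2 mL + 11.8 mL = 16 mL total → factor 16/4.2 = 3.8095
Step 2: 1.45 mL + 18.9 mL = 20.35 mL total → factor 20.35/1.45 = 14.034
Step 3: 85 μL + 16.1 mL = 16185 μL total → factor 16185/85 = 190.41
Step 4: 1.85 mL brought to 4700 μL → factor 4.7/1.85 = 2.5405
Overall dilution factor = 3.8095 × 14.034 × 190.41 × 2.5405 = 25863
Stock = 116 nM × 25863 = 3.000 × 10^6 nM = 3.00 mM

3.00 mM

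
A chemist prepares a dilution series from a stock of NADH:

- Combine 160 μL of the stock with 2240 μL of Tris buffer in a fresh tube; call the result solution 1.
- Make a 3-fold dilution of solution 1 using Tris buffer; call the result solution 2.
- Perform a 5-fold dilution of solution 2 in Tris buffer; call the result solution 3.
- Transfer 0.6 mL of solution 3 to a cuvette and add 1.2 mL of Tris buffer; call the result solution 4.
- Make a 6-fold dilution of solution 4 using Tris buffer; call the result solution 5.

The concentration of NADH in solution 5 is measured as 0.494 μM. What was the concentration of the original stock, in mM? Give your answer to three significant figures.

Step 1: 160 μL + 2240 μL = 2400 μL total → factor 2400/160 = 15
Step 2: 3-fold → factor 3
Step 3: 5-fold → factor 5
Step 4: 0.6 mL + 1.2 mL = 1.8 mL total → factor 1.8/0.6 = 3
Step 5: 6-fold → factor 6
Overall dilution factor = 15 × 3 × 5 × 3 × 6 = 4050
Stock = 0.494 μM × 4050 = 2001 μM = 2.00 mM

2.00 mM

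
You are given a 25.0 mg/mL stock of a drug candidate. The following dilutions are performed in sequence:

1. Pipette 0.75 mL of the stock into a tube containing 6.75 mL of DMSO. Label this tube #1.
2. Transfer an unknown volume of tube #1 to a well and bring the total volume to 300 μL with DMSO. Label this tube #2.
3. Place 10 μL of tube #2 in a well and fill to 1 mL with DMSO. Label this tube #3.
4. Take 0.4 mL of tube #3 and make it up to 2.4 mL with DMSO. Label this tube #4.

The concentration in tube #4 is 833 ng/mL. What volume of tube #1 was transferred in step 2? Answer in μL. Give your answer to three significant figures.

Step 1: 0.75 mL + 6.75 mL = 7.5 mL total → factor 7.5/0.75 = 10
Step 2: v brought to 300 μL → factor = 300 μL/v
Step 3: 10 μL brought to 1 mL → factor 1000/10 = 100
Step 4: 0.4 mL brought to 2.4 mL → factor 2.4/0.4 = 6
Product of known-step factors = 6000
Overall factor = 25.0 mg/mL / (833 ng/mL) = 30012
Step-2 factor = 30012 / 6000 = 5.002
v = 300 μL / 5.002 = 60.0 μL

60.0 μL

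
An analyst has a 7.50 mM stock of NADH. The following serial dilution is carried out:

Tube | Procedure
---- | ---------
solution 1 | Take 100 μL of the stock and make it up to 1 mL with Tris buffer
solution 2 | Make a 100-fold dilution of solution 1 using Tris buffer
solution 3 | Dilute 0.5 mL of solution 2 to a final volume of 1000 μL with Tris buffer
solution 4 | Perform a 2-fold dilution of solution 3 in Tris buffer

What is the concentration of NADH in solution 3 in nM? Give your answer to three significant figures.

Step 1: 100 μL brought to 1 mL → factor 1000/100 = 10
Step 2: 100-fold → factor 100
Step 3: 0.5 mL brought to 1000 μL → factor 1/0.5 = 2
Dilution factor through solution 3 = 10 × 100 × 2 = 2000
[solution 3] = 7.50 mM / 2000 = 0.003750 mM = 3.75 × 10^3 nM

3.75 × 10^3 nM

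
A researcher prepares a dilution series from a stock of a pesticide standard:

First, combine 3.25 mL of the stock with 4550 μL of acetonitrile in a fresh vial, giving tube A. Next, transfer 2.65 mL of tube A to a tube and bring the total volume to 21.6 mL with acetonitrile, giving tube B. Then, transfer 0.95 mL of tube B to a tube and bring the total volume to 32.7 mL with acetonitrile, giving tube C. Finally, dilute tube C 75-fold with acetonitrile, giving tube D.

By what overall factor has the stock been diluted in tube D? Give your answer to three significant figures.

Step 1: 3.25 mL + 4550 μL = 7.8 mL total → factor 7.8/3.25 = 2.4
Step 2: 2.65 mL brought to 21.6 mL → factor 21.6/2.65 = 8.1509
Step 3: 0.95 mL brought to 32.7 mL → factor 32.7/0.95 = 34.421
Step 4: 75-fold → factor 75
Overall dilution factor = 2.4 × 8.1509 × 34.421 × 75 = 50502

5.05 × 10^4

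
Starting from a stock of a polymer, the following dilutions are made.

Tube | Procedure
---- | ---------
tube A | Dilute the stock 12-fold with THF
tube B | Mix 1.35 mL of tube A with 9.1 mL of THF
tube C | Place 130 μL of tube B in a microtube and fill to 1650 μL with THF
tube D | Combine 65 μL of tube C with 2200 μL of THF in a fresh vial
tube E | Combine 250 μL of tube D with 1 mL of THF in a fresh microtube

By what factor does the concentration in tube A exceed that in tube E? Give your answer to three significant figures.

Step 1: 12-fold → factor 12
Step 2: 1.35 mL + 9.1 mL = 10.45 mL total → factor 10.45/1.35 = 7.7407
Step 3: 130 μL brought to 1650 μL → factor 1650/130 = 12.692
Step 4: 65 μL + 2200 μL = 2265 μL total → factor 2265/65 = 34.846
Step 5: 250 μL + 1 mL = 1250 μL total → factor 1250/250 = 5
Dilution factor to tube A = 12; to tube E = 2.0541 × 10^5
[tube A]/[tube E] = (factor to tube E)/(factor to tube A) = 2.0541 × 10^5/12 = 1.71 × 10^4

1.71 × 10^4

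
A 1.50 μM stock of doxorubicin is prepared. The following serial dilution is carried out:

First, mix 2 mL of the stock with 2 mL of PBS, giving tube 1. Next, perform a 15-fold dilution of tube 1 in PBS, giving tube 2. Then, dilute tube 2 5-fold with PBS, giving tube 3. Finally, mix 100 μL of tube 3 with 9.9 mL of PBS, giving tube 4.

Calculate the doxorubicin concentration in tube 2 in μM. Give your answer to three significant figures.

Step 1: 2 mL + 2 mL = 4 mL total → factor 4/2 = 2
Step 2: 15-fold → factor 15
Dilution factor through tube 2 = 2 × 15 = 30
[tube 2] = 1.50 μM / 30 = 0.0500 μM

0.0500 μM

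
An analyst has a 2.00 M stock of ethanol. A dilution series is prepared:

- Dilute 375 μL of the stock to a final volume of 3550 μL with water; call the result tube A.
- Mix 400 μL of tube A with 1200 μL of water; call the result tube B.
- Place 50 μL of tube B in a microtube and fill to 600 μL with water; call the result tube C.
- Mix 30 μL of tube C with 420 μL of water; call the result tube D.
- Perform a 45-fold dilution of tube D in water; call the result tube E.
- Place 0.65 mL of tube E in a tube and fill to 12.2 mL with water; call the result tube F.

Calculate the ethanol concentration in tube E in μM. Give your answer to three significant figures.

6.52 μM

Step 1: 375 μL brought to 3550 μL → factor 3550/375 = 9.4667
Step 2: 400 μL + 1200 μL = 1600 μL total → factor 1600/400 = 4
Step 3: 50 μL brought to 600 μL → factor 600/50 = 12
Step 4: 30 μL + 420 μL = 450 μL total → factor 450/30 = 15
Step 5: 45-fold → factor 45
Dilution factor through tube E = 9.4667 × 4 × 12 × 15 × 45 = 3.0672 × 10^5
[tube E] = 2.00 M / 3.0672 × 10^5 = 6.521 × 10^-6 M = 6.52 μM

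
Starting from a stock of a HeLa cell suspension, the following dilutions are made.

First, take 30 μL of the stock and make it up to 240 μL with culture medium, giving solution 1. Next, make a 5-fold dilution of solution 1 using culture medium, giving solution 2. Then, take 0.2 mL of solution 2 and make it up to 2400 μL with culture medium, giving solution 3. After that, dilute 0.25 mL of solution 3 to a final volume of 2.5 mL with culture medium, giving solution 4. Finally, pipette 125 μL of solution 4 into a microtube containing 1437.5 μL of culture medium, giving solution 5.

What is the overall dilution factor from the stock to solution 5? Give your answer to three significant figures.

Step 1: 30 μL brought to 240 μL → factor 240/30 = 8
Step 2: 5-fold → factor 5
Step 3: 0.2 mL brought to 2400 μL → factor 2.4/0.2 = 12
Step 4: 0.25 mL brought to 2.5 mL → factor 2.5/0.25 = 10
Step 5: 125 μL + 1437.5 μL = 1562.5 μL total → factor 1562.5/125 = 12.5
Overall dilution factor = 8 × 5 × 12 × 10 × 12.5 = 60000

6.00 × 10^4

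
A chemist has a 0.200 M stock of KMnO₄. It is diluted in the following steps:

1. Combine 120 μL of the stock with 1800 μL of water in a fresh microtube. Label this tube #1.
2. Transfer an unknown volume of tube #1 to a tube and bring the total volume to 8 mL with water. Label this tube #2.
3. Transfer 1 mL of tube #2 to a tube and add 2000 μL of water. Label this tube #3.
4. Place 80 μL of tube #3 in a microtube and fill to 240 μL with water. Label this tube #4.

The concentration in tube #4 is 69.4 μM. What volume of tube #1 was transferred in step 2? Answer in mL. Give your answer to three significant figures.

0.400 mL

Step 1: 120 μL + 1800 μL = 1920 μL total → factor 1920/120 = 16
Step 2: v brought to 8 mL → factor = 8 mL/v
Step 3: 1 mL + 2000 μL = 3 mL total → factor 3/1 = 3
Step 4: 80 μL brought to 240 μL → factor 240/80 = 3
Product of known-step factors = 144
Overall factor = 0.200 M / (69.4 μM) = 2881.8
Step-2 factor = 2881.8 / 144 = 20.013
v = 8 mL / 20.013 = 0.400 mL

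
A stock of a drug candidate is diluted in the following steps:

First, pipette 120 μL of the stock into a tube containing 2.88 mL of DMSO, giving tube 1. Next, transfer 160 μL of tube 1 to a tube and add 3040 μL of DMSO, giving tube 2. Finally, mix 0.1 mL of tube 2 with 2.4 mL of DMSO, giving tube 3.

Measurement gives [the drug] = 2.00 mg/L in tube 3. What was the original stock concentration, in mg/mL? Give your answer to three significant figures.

25.0 mg/mL

Step 1: 120 μL + 2.88 mL = 3000 μL total → factor 3000/120 = 25
Step 2: 160 μL + 3040 μL = 3200 μL total → factor 3200/160 = 20
Step 3: 0.1 mL + 2.4 mL = 2.5 mL total → factor 2.5/0.1 = 25
Overall dilution factor = 25 × 20 × 25 = 12500
Stock = 2.00 mg/L × 12500 = 2.500 × 10^4 mg/L = 25.0 mg/mL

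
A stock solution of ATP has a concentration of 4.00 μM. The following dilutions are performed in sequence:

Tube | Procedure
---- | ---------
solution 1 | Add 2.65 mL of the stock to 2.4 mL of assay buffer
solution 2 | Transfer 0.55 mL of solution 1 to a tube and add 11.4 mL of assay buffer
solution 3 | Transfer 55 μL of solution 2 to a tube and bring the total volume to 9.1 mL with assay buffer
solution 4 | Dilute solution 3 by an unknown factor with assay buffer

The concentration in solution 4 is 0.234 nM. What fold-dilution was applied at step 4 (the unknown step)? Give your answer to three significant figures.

2.50-fold

Step 1: 2.65 mL + 2.4 mL = 5.05 mL total → factor 5.05/2.65 = 1.9057
Step 2: 0.55 mL + 11.4 mL = 11.95 mL total → factor 11.95/0.55 = 21.727
Step 3: 55 μL brought to 9.1 mL → factor 9100/55 = 165.45
Step 4: unknown factor x
Product of known-step factors = 6850.6
Overall factor = 4.00 μM / (0.234 nM) = 17094
x = 17094 / 6850.6 = 2.50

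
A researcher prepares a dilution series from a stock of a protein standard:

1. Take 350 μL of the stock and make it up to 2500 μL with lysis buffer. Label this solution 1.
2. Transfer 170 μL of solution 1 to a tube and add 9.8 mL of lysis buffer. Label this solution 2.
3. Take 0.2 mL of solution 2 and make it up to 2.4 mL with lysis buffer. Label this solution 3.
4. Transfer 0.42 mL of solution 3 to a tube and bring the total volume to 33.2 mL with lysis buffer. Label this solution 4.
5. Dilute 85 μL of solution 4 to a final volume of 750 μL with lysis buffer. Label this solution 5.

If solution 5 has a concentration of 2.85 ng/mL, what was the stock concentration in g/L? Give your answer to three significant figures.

Step 1: 350 μL brought to 2500 μL → factor 2500/350 = 7.1429
Step 2: 170 μL + 9.8 mL = 9970 μL total → factor 9970/170 = 58.647
Step 3: 0.2 mL brought to 2.4 mL → factor 2.4/0.2 = 12
Step 4: 0.42 mL brought to 33.2 mL → factor 33.2/0.42 = 79.048
Step 5: 85 μL brought to 750 μL → factor 750/85 = 8.8235
Overall dilution factor = 7.1429 × 58.647 × 12 × 79.048 × 8.8235 = 3.5062 × 10^6
Stock = 2.85 ng/mL × 3.5062 × 10^6 = 9.993 × 10^6 ng/mL = 9.99 g/L

9.99 g/L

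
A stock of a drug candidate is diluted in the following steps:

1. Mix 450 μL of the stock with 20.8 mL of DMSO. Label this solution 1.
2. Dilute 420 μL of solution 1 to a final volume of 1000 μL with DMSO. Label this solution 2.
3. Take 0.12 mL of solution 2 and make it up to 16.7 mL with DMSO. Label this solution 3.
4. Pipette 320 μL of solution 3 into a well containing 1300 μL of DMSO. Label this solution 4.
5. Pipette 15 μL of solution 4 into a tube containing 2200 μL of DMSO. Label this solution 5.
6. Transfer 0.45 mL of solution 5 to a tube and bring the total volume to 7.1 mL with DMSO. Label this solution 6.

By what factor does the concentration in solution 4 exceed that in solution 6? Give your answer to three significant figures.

Step 1: 450 μL + 20.8 mL = 21250 μL total → factor 21250/450 = 47.222
Step 2: 420 μL brought to 1000 μL → factor 1000/420 = 2.381
Step 3: 0.12 mL brought to 16.7 mL → factor 16.7/0.12 = 139.17
Step 4: 320 μL + 1300 μL = 1620 μL total → factor 1620/320 = 5.0625
Step 5: 15 μL + 2200 μL = 2215 μL total → factor 2215/15 = 147.67
Step 6: 0.45 mL brought to 7.1 mL → factor 7.1/0.45 = 15.778
Dilution factor to solution 4 = 79213; to solution 6 = 1.8455 × 10^8
[solution 4]/[solution 6] = (factor to solution 6)/(factor to solution 4) = 1.8455 × 10^8/79213 = 2.33 × 10^3

2.33 × 10^3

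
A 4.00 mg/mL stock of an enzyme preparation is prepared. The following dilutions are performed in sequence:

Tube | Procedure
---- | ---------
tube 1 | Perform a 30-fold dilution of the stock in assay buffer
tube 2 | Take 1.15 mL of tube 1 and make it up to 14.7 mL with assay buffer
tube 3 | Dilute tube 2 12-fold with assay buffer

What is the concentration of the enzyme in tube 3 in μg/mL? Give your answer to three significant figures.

0.869 μg/mL

Step 1: 30-fold → factor 30
Step 2: 1.15 mL brought to 14.7 mL → factor 14.7/1.15 = 12.783
Step 3: 12-fold → factor 12
Overall dilution factor = 30 × 12.783 × 12 = 4601.7
Final = 4.00 mg/mL / 4601.7 = 0.0008692 mg/mL = 0.869 μg/mL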